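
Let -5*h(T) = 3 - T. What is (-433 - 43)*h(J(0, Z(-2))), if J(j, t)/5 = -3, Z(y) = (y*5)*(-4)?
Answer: 8568/5 ≈ 1713.6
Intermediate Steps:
Z(y) = -20*y (Z(y) = (5*y)*(-4) = -20*y)
J(j, t) = -15 (J(j, t) = 5*(-3) = -15)
h(T) = -⅗ + T/5 (h(T) = -(3 - T)/5 = -⅗ + T/5)
(-433 - 43)*h(J(0, Z(-2))) = (-433 - 43)*(-⅗ + (⅕)*(-15)) = -476*(-⅗ - 3) = -476*(-18/5) = 8568/5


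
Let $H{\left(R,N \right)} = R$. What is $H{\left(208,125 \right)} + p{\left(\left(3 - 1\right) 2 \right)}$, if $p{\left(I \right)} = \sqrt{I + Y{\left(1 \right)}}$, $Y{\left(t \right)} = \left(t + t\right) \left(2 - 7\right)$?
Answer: $208 + i \sqrt{6} \approx 208.0 + 2.4495 i$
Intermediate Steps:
$Y{\left(t \right)} = - 10 t$ ($Y{\left(t \right)} = 2 t \left(-5\right) = - 10 t$)
$p{\left(I \right)} = \sqrt{-10 + I}$ ($p{\left(I \right)} = \sqrt{I - 10} = \sqrt{-10 + I}$)
$H{\left(208,125 \right)} + p{\left(\left(3 - 1\right) 2 \right)} = 208 + \sqrt{-10 + \left(3 - 1\right) 2} = 208 + \sqrt{-10 + 2 \cdot 2} = 208 + \sqrt{-10 + 4} = 208 + \sqrt{-6} = 208 + i \sqrt{6}$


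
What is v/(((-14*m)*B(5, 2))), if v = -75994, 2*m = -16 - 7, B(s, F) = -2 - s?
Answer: 75994/1127 ≈ 67.430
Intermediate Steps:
m = -23/2 (m = (-16 - 7)/2 = (½)*(-23) = -23/2 ≈ -11.500)
v/(((-14*m)*B(5, 2))) = -75994*1/(161*(-2 - 1*5)) = -75994*1/(161*(-2 - 5)) = -75994/(161*(-7)) = -75994/(-1127) = -75994*(-1/1127) = 75994/1127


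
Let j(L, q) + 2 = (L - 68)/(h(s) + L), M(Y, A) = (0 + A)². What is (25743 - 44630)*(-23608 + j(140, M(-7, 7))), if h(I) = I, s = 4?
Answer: 891825253/2 ≈ 4.4591e+8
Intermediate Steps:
M(Y, A) = A²
j(L, q) = -2 + (-68 + L)/(4 + L) (j(L, q) = -2 + (L - 68)/(4 + L) = -2 + (-68 + L)/(4 + L))
(25743 - 44630)*(-23608 + j(140, M(-7, 7))) = (25743 - 44630)*(-23608 + (-76 - 1*140)/(4 + 140)) = -18887*(-23608 + (-76 - 140)/144) = -18887*(-23608 + (1/144)*(-216)) = -18887*(-23608 - 3/2) = -18887*(-47219/2) = 891825253/2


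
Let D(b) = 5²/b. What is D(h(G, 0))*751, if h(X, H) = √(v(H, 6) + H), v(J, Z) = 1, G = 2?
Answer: 18775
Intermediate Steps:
h(X, H) = √(1 + H)
D(b) = 25/b
D(h(G, 0))*751 = (25/(√(1 + 0)))*751 = (25/(√1))*751 = (25/1)*751 = (25*1)*751 = 25*751 = 18775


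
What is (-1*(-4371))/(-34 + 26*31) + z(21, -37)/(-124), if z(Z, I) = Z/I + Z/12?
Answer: 20020373/3541936 ≈ 5.6524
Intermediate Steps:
z(Z, I) = Z/12 + Z/I (z(Z, I) = Z/I + Z*(1/12) = Z/I + Z/12 = Z/12 + Z/I)
(-1*(-4371))/(-34 + 26*31) + z(21, -37)/(-124) = (-1*(-4371))/(-34 + 26*31) + ((1/12)*21 + 21/(-37))/(-124) = 4371/(-34 + 806) + (7/4 + 21*(-1/37))*(-1/124) = 4371/772 + (7/4 - 21/37)*(-1/124) = 4371*(1/772) + (175/148)*(-1/124) = 4371/772 - 175/18352 = 20020373/3541936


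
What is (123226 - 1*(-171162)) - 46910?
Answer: 247478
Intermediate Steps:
(123226 - 1*(-171162)) - 46910 = (123226 + 171162) - 46910 = 294388 - 46910 = 247478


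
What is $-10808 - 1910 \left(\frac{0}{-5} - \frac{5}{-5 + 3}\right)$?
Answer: $-15583$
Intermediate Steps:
$-10808 - 1910 \left(\frac{0}{-5} - \frac{5}{-5 + 3}\right) = -10808 - 1910 \left(0 \left(- \frac{1}{5}\right) - \frac{5}{-2}\right) = -10808 - 1910 \left(0 - - \frac{5}{2}\right) = -10808 - 1910 \left(0 + \frac{5}{2}\right) = -10808 - 1910 \cdot \frac{5}{2} = -10808 - 4775 = -15583$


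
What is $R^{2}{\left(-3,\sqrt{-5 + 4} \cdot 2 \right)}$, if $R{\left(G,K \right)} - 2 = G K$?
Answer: $-32 - 24 i \approx -32.0 - 24.0 i$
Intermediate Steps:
$R{\left(G,K \right)} = 2 + G K$
$R^{2}{\left(-3,\sqrt{-5 + 4} \cdot 2 \right)} = \left(2 - 3 \sqrt{-5 + 4} \cdot 2\right)^{2} = \left(2 - 3 \sqrt{-1} \cdot 2\right)^{2} = \left(2 - 3 i 2\right)^{2} = \left(2 - 3 \cdot 2 i\right)^{2} = \left(2 - 6 i\right)^{2}$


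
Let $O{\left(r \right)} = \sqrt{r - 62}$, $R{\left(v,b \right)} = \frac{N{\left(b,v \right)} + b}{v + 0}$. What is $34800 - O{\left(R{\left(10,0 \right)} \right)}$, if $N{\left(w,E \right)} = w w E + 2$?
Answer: $34800 - \frac{i \sqrt{1545}}{5} \approx 34800.0 - 7.8613 i$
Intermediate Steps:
$N{\left(w,E \right)} = 2 + E w^{2}$ ($N{\left(w,E \right)} = w^{2} E + 2 = E w^{2} + 2 = 2 + E w^{2}$)
$R{\left(v,b \right)} = \frac{2 + b + v b^{2}}{v}$ ($R{\left(v,b \right)} = \frac{\left(2 + v b^{2}\right) + b}{v + 0} = \frac{2 + b + v b^{2}}{v}$)
$O{\left(r \right)} = \sqrt{-62 + r}$
$34800 - O{\left(R{\left(10,0 \right)} \right)} = 34800 - \sqrt{-62 + \frac{2 + 0 + 10 \cdot 0^{2}}{10}} = 34800 - \sqrt{-62 + \frac{2 + 0 + 10 \cdot 0}{10}} = 34800 - \sqrt{-62 + \frac{2 + 0 + 0}{10}} = 34800 - \sqrt{-62 + \frac{1}{10} \cdot 2} = 34800 - \sqrt{-62 + \frac{1}{5}} = 34800 - \sqrt{- \frac{309}{5}} = 34800 - \frac{i \sqrt{1545}}{5}$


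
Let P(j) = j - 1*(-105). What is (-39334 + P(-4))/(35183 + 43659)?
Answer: -39233/78842 ≈ -0.49762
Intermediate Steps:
P(j) = 105 + j (P(j) = j + 105 = 105 + j)
(-39334 + P(-4))/(35183 + 43659) = (-39334 + (105 - 4))/(35183 + 43659) = (-39334 + 101)/78842 = -39233*1/78842 = -39233/78842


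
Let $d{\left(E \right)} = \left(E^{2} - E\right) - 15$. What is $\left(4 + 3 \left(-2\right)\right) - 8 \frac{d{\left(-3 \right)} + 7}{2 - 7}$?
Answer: $\frac{22}{5} \approx 4.4$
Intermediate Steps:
$d{\left(E \right)} = -15 + E^{2} - E$ ($d{\left(E \right)} = \left(E^{2} - E\right) - 15 = -15 + E^{2} - E$)
$\left(4 + 3 \left(-2\right)\right) - 8 \frac{d{\left(-3 \right)} + 7}{2 - 7} = \left(4 + 3 \left(-2\right)\right) - 8 \frac{\left(-15 + \left(-3\right)^{2} - -3\right) + 7}{2 - 7} = \left(4 - 6\right) - 8 \frac{\left(-15 + 9 + 3\right) + 7}{-5} = -2 - 8 \left(-3 + 7\right) \left(- \frac{1}{5}\right) = -2 - 8 \cdot 4 \left(- \frac{1}{5}\right) = -2 - - \frac{32}{5} = -2 + \frac{32}{5} = \frac{22}{5}$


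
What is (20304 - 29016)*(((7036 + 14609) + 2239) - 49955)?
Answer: 227130552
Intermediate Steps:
(20304 - 29016)*(((7036 + 14609) + 2239) - 49955) = -8712*((21645 + 2239) - 49955) = -8712*(23884 - 49955) = -8712*(-26071) = 227130552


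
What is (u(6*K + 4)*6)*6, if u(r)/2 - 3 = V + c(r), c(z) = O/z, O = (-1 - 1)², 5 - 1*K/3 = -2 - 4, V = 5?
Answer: 58320/101 ≈ 577.43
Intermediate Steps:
K = 33 (K = 15 - 3*(-2 - 4) = 15 - 3*(-6) = 15 + 18 = 33)
O = 4 (O = (-2)² = 4)
c(z) = 4/z
u(r) = 16 + 8/r (u(r) = 6 + 2*(5 + 4/r) = 6 + (10 + 8/r) = 16 + 8/r)
(u(6*K + 4)*6)*6 = ((16 + 8/(6*33 + 4))*6)*6 = ((16 + 8/(198 + 4))*6)*6 = ((16 + 8/202)*6)*6 = ((16 + 8*(1/202))*6)*6 = ((16 + 4/101)*6)*6 = ((1620/101)*6)*6 = (9720/101)*6 = 58320/101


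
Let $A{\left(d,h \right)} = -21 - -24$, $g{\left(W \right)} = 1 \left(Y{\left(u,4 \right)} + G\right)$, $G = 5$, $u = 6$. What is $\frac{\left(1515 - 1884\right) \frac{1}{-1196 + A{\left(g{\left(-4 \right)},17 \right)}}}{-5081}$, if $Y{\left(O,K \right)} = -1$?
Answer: $- \frac{369}{6061633} \approx -6.0875 \cdot 10^{-5}$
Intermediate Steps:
$g{\left(W \right)} = 4$ ($g{\left(W \right)} = 1 \left(-1 + 5\right) = 1 \cdot 4 = 4$)
$A{\left(d,h \right)} = 3$ ($A{\left(d,h \right)} = -21 + 24 = 3$)
$\frac{\left(1515 - 1884\right) \frac{1}{-1196 + A{\left(g{\left(-4 \right)},17 \right)}}}{-5081} = \frac{\left(1515 - 1884\right) \frac{1}{-1196 + 3}}{-5081} = - \frac{369}{-1193} \left(- \frac{1}{5081}\right) = \left(-369\right) \left(- \frac{1}{1193}\right) \left(- \frac{1}{5081}\right) = \frac{369}{1193} \left(- \frac{1}{5081}\right) = - \frac{369}{6061633}$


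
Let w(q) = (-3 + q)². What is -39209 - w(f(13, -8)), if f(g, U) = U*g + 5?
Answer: -49613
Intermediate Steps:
f(g, U) = 5 + U*g
-39209 - w(f(13, -8)) = -39209 - (-3 + (5 - 8*13))² = -39209 - (-3 + (5 - 104))² = -39209 - (-3 - 99)² = -39209 - 1*(-102)² = -39209 - 1*10404 = -39209 - 10404 = -49613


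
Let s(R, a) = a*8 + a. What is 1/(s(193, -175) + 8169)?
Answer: 1/6594 ≈ 0.00015165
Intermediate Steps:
s(R, a) = 9*a (s(R, a) = 8*a + a = 9*a)
1/(s(193, -175) + 8169) = 1/(9*(-175) + 8169) = 1/(-1575 + 8169) = 1/6594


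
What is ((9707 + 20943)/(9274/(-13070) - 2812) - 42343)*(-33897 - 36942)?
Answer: 18382942327629513/6127019 ≈ 3.0003e+9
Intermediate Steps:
((9707 + 20943)/(9274/(-13070) - 2812) - 42343)*(-33897 - 36942) = (30650/(9274*(-1/13070) - 2812) - 42343)*(-70839) = (30650/(-4637/6535 - 2812) - 42343)*(-70839) = (30650/(-18381057/6535) - 42343)*(-70839) = (30650*(-6535/18381057) - 42343)*(-70839) = (-200297750/18381057 - 42343)*(-70839) = -778509394301/18381057*(-70839) = 18382942327629513/6127019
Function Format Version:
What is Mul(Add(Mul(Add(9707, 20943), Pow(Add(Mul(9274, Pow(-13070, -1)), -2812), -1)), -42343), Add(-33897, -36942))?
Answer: Rational(18382942327629513, 6127019) ≈ 3.0003e+9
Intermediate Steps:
Mul(Add(Mul(Add(9707, 20943), Pow(Add(Mul(9274, Pow(-13070, -1)), -2812), -1)), -42343), Add(-33897, -36942)) = Mul(Add(Mul(30650, Pow(Add(Mul(9274, Rational(-1, 13070)), -2812), -1)), -42343), -70839) = Mul(Add(Mul(30650, Pow(Add(Rational(-4637, 6535), -2812), -1)), -42343), -70839) = Mul(Add(Mul(30650, Pow(Rational(-18381057, 6535), -1)), -42343), -70839) = Mul(Add(Mul(30650, Rational(-6535, 18381057)), -42343), -70839) = Mul(Add(Rational(-200297750, 18381057), -42343), -70839) = Mul(Rational(-778509394301, 18381057), -70839) = Rational(18382942327629513, 6127019)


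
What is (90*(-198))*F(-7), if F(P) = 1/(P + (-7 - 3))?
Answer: 17820/17 ≈ 1048.2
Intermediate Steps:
F(P) = 1/(-10 + P) (F(P) = 1/(P - 10) = 1/(-10 + P))
(90*(-198))*F(-7) = (90*(-198))/(-10 - 7) = -17820/(-17) = -17820*(-1/17) = 17820/17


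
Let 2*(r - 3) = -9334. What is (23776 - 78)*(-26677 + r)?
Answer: -742719018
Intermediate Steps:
r = -4664 (r = 3 + (½)*(-9334) = 3 - 4667 = -4664)
(23776 - 78)*(-26677 + r) = (23776 - 78)*(-26677 - 4664) = 23698*(-31341) = -742719018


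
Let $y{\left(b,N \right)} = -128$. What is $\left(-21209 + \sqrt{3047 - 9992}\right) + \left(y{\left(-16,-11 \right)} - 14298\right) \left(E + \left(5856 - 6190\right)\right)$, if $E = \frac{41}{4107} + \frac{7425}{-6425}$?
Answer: $\frac{5080752390517}{1055499} + i \sqrt{6945} \approx 4.8136 \cdot 10^{6} + 83.337 i$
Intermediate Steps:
$E = - \frac{1209242}{1055499}$ ($E = 41 \cdot \frac{1}{4107} + 7425 \left(- \frac{1}{6425}\right) = \frac{41}{4107} - \frac{297}{257} = - \frac{1209242}{1055499} \approx -1.1457$)
$\left(-21209 + \sqrt{3047 - 9992}\right) + \left(y{\left(-16,-11 \right)} - 14298\right) \left(E + \left(5856 - 6190\right)\right) = \left(-21209 + \sqrt{3047 - 9992}\right) + \left(-128 - 14298\right) \left(- \frac{1209242}{1055499} + \left(5856 - 6190\right)\right) = \left(-21209 + \sqrt{-6945}\right) - 14426 \left(- \frac{1209242}{1055499} - 334\right) = \left(-21209 + i \sqrt{6945}\right) - - \frac{5103138468808}{1055499} = \left(-21209 + i \sqrt{6945}\right) + \frac{5103138468808}{1055499} = \frac{5080752390517}{1055499} + i \sqrt{6945}$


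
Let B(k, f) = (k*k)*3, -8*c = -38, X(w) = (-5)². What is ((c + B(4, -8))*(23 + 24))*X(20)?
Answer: 247925/4 ≈ 61981.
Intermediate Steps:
X(w) = 25
c = 19/4 (c = -⅛*(-38) = 19/4 ≈ 4.7500)
B(k, f) = 3*k² (B(k, f) = k²*3 = 3*k²)
((c + B(4, -8))*(23 + 24))*X(20) = ((19/4 + 3*4²)*(23 + 24))*25 = ((19/4 + 3*16)*47)*25 = ((19/4 + 48)*47)*25 = ((211/4)*47)*25 = (9917/4)*25 = 247925/4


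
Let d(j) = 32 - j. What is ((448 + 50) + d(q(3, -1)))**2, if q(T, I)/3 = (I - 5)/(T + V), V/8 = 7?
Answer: 978938944/3481 ≈ 2.8122e+5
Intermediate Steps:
V = 56 (V = 8*7 = 56)
q(T, I) = 3*(-5 + I)/(56 + T) (q(T, I) = 3*((I - 5)/(T + 56)) = 3*((-5 + I)/(56 + T)) = 3*(-5 + I)/(56 + T))
((448 + 50) + d(q(3, -1)))**2 = ((448 + 50) + (32 - 3*(-5 - 1)/(56 + 3)))**2 = (498 + (32 - 3*(-6)/59))**2 = (498 + (32 - 1*(-18/59)))**2 = (498 + (32 + 18/59))**2 = (498 + 1906/59)**2 = (31288/59)**2 = 978938944/3481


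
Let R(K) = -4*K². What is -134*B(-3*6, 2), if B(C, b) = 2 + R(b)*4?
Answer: 8308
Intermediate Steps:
B(C, b) = 2 - 16*b² (B(C, b) = 2 - 4*b²*4 = 2 - 16*b²)
-134*B(-3*6, 2) = -134*(2 - 16*2²) = -134*(2 - 16*4) = -134*(2 - 64) = -134*(-62) = 8308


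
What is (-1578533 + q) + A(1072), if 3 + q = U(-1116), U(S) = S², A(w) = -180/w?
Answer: -89265485/268 ≈ -3.3308e+5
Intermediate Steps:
q = 1245453 (q = -3 + (-1116)² = -3 + 1245456 = 1245453)
(-1578533 + q) + A(1072) = (-1578533 + 1245453) - 180/1072 = -333080 - 180*1/1072 = -333080 - 45/268 = -89265485/268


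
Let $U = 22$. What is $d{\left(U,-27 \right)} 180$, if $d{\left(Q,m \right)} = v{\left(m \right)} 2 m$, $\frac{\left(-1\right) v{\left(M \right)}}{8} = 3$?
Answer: $233280$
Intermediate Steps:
$v{\left(M \right)} = -24$ ($v{\left(M \right)} = \left(-8\right) 3 = -24$)
$d{\left(Q,m \right)} = - 48 m$ ($d{\left(Q,m \right)} = \left(-24\right) 2 m = - 48 m$)
$d{\left(U,-27 \right)} 180 = \left(-48\right) \left(-27\right) 180 = 1296 \cdot 180 = 233280$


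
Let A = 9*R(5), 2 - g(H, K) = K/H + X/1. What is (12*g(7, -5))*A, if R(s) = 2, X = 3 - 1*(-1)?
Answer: -1944/7 ≈ -277.71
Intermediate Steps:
X = 4 (X = 3 + 1 = 4)
g(H, K) = -2 - K/H (g(H, K) = 2 - (K/H + 4/1) = 2 - (K/H + 4*1) = 2 - (K/H + 4) = 2 - (4 + K/H) = 2 + (-4 - K/H) = -2 - K/H)
A = 18 (A = 9*2 = 18)
(12*g(7, -5))*A = (12*(-2 - 1*(-5)/7))*18 = (12*(-2 - 1*(-5)*⅐))*18 = (12*(-2 + 5/7))*18 = (12*(-9/7))*18 = -108/7*18 = -1944/7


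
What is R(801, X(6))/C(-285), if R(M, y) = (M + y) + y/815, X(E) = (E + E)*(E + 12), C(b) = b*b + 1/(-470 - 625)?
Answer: 181566549/14497443962 ≈ 0.012524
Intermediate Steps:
C(b) = -1/1095 + b**2 (C(b) = b**2 + 1/(-1095) = b**2 - 1/1095 = -1/1095 + b**2)
X(E) = 2*E*(12 + E) (X(E) = (2*E)*(12 + E) = 2*E*(12 + E))
R(M, y) = M + 816*y/815 (R(M, y) = (M + y) + y*(1/815) = (M + y) + y/815 = M + 816*y/815)
R(801, X(6))/C(-285) = (801 + 816*(2*6*(12 + 6))/815)/(-1/1095 + (-285)**2) = (801 + 816*(2*6*18)/815)/(-1/1095 + 81225) = (801 + (816/815)*216)/(88941374/1095) = (801 + 176256/815)*(1095/88941374) = (829071/815)*(1095/88941374) = 181566549/14497443962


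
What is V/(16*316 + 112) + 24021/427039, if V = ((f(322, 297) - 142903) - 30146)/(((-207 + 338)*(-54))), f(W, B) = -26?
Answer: 952079869997/15611876242848 ≈ 0.060984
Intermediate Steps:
V = 173075/7074 (V = ((-26 - 142903) - 30146)/(((-207 + 338)*(-54))) = (-142929 - 30146)/((131*(-54))) = -173075/(-7074) = -173075*(-1/7074) = 173075/7074 ≈ 24.466)
V/(16*316 + 112) + 24021/427039 = 173075/(7074*(16*316 + 112)) + 24021/427039 = 173075/(7074*(5056 + 112)) + 24021*(1/427039) = (173075/7074)/5168 + 24021/427039 = (173075/7074)*(1/5168) + 24021/427039 = 173075/36558432 + 24021/427039 = 952079869997/15611876242848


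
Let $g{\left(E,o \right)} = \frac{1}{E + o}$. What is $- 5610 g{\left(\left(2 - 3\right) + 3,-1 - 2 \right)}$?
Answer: $5610$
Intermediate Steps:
$- 5610 g{\left(\left(2 - 3\right) + 3,-1 - 2 \right)} = - \frac{5610}{\left(\left(2 - 3\right) + 3\right) - 3} = - \frac{5610}{\left(-1 + 3\right) - 3} = - \frac{5610}{2 - 3} = - \frac{5610}{-1} = \left(-5610\right) \left(-1\right) = 5610$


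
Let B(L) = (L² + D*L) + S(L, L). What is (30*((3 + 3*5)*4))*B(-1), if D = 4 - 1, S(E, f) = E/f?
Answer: -2160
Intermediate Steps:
D = 3
B(L) = 1 + L² + 3*L (B(L) = (L² + 3*L) + L/L = (L² + 3*L) + 1 = 1 + L² + 3*L)
(30*((3 + 3*5)*4))*B(-1) = (30*((3 + 3*5)*4))*(1 + (-1)² + 3*(-1)) = (30*((3 + 15)*4))*(1 + 1 - 3) = (30*(18*4))*(-1) = (30*72)*(-1) = 2160*(-1) = -2160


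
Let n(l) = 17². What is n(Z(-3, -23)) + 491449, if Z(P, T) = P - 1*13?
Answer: 491738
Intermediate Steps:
Z(P, T) = -13 + P (Z(P, T) = P - 13 = -13 + P)
n(l) = 289
n(Z(-3, -23)) + 491449 = 289 + 491449 = 491738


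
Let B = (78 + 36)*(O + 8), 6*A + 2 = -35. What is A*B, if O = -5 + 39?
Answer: -29526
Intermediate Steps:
O = 34
A = -37/6 (A = -⅓ + (⅙)*(-35) = -⅓ - 35/6 = -37/6 ≈ -6.1667)
B = 4788 (B = (78 + 36)*(34 + 8) = 114*42 = 4788)
A*B = -37/6*4788 = -29526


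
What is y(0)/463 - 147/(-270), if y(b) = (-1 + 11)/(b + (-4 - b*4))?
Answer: 11231/20835 ≈ 0.53905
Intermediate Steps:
y(b) = 10/(-4 - 3*b) (y(b) = 10/(b + (-4 - 4*b)) = 10/(-4 - 3*b))
y(0)/463 - 147/(-270) = -10/(4 + 3*0)/463 - 147/(-270) = -10/(4 + 0)*(1/463) - 147*(-1/270) = -10/4*(1/463) + 49/90 = -10*1/4*(1/463) + 49/90 = -5/2*1/463 + 49/90 = -5/926 + 49/90 = 11231/20835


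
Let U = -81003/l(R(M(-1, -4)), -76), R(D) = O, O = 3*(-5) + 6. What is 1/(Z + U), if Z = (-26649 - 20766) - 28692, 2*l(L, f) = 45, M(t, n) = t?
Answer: -15/1195607 ≈ -1.2546e-5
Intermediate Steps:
O = -9 (O = -15 + 6 = -9)
R(D) = -9
l(L, f) = 45/2 (l(L, f) = (½)*45 = 45/2)
U = -54002/15 (U = -81003/45/2 = -81003*2/45 = -54002/15 ≈ -3600.1)
Z = -76107 (Z = -47415 - 28692 = -76107)
1/(Z + U) = 1/(-76107 - 54002/15) = 1/(-1195607/15) = -15/1195607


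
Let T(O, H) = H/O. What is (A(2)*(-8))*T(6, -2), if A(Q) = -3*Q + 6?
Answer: 0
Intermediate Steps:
A(Q) = 6 - 3*Q
(A(2)*(-8))*T(6, -2) = ((6 - 3*2)*(-8))*(-2/6) = ((6 - 6)*(-8))*(-2*⅙) = (0*(-8))*(-⅓) = 0*(-⅓) = 0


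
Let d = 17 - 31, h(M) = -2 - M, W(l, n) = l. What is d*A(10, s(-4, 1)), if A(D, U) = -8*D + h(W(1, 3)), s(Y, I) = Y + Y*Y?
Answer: 1162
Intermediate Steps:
s(Y, I) = Y + Y²
d = -14
A(D, U) = -3 - 8*D (A(D, U) = -8*D + (-2 - 1*1) = -8*D + (-2 - 1) = -8*D - 3 = -3 - 8*D)
d*A(10, s(-4, 1)) = -14*(-3 - 8*10) = -14*(-3 - 80) = -14*(-83) = 1162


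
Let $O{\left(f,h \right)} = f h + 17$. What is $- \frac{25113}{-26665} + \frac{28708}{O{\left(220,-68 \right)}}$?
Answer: $- \frac{390235261}{398455095} \approx -0.97937$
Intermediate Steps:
$O{\left(f,h \right)} = 17 + f h$
$- \frac{25113}{-26665} + \frac{28708}{O{\left(220,-68 \right)}} = - \frac{25113}{-26665} + \frac{28708}{17 + 220 \left(-68\right)} = \left(-25113\right) \left(- \frac{1}{26665}\right) + \frac{28708}{17 - 14960} = \frac{25113}{26665} + \frac{28708}{-14943} = \frac{25113}{26665} + 28708 \left(- \frac{1}{14943}\right) = \frac{25113}{26665} - \frac{28708}{14943} = - \frac{390235261}{398455095}$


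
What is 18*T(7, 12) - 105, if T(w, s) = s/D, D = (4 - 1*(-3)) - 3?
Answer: -51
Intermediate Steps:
D = 4 (D = (4 + 3) - 3 = 7 - 3 = 4)
T(w, s) = s/4
18*T(7, 12) - 105 = 18*((1/4)*12) - 105 = 18*3 - 105 = 54 - 105 = -51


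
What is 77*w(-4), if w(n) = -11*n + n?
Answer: 3080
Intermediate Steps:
w(n) = -10*n
77*w(-4) = 77*(-10*(-4)) = 77*40 = 3080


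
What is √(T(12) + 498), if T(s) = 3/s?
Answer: √1993/2 ≈ 22.322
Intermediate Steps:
√(T(12) + 498) = √(3/12 + 498) = √(3*(1/12) + 498) = √(¼ + 498) = √(1993/4) = √1993/2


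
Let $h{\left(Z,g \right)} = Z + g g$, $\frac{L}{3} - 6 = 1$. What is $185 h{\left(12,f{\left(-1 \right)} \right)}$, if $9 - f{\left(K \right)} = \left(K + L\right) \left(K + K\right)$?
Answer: $446405$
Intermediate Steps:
$L = 21$ ($L = 18 + 3 \cdot 1 = 18 + 3 = 21$)
$f{\left(K \right)} = 9 - 2 K \left(21 + K\right)$ ($f{\left(K \right)} = 9 - \left(K + 21\right) \left(K + K\right) = 9 - \left(21 + K\right) 2 K = 9 - 2 K \left(21 + K\right)$)
$h{\left(Z,g \right)} = Z + g^{2}$
$185 h{\left(12,f{\left(-1 \right)} \right)} = 185 \left(12 + \left(9 - -42 - 2 \left(-1\right)^{2}\right)^{2}\right) = 185 \left(12 + \left(9 + 42 - 2\right)^{2}\right) = 185 \left(12 + 49^{2}\right) = 185 \left(12 + 2401\right) = 185 \cdot 2413 = 446405$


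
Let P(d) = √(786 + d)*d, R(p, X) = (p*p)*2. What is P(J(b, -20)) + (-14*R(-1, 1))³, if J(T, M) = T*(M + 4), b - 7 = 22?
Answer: -21952 - 464*√322 ≈ -30278.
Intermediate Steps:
b = 29 (b = 7 + 22 = 29)
J(T, M) = T*(4 + M)
R(p, X) = 2*p² (R(p, X) = p²*2 = 2*p²)
P(d) = d*√(786 + d)
P(J(b, -20)) + (-14*R(-1, 1))³ = (29*(4 - 20))*√(786 + 29*(4 - 20)) + (-28*(-1)²)³ = (29*(-16))*√(786 + 29*(-16)) + (-28)³ = -464*√(786 - 464) + (-14*2)³ = -464*√322 + (-28)³ = -464*√322 - 21952 = -21952 - 464*√322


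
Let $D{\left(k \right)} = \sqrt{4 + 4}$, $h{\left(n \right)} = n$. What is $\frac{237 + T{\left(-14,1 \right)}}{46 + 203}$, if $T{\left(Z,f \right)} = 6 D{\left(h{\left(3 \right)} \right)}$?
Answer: $\frac{79}{83} + \frac{4 \sqrt{2}}{83} \approx 1.02$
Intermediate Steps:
$D{\left(k \right)} = 2 \sqrt{2}$ ($D{\left(k \right)} = \sqrt{8} = 2 \sqrt{2}$)
$T{\left(Z,f \right)} = 12 \sqrt{2}$ ($T{\left(Z,f \right)} = 6 \cdot 2 \sqrt{2} = 12 \sqrt{2}$)
$\frac{237 + T{\left(-14,1 \right)}}{46 + 203} = \frac{237 + 12 \sqrt{2}}{46 + 203} = \frac{237 + 12 \sqrt{2}}{249} = \left(237 + 12 \sqrt{2}\right) \frac{1}{249} = \frac{79}{83} + \frac{4 \sqrt{2}}{83}$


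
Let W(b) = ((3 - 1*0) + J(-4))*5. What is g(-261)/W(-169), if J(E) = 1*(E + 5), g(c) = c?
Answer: -261/20 ≈ -13.050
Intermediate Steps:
J(E) = 5 + E (J(E) = 1*(5 + E) = 5 + E)
W(b) = 20 (W(b) = ((3 - 1*0) + (5 - 4))*5 = ((3 + 0) + 1)*5 = (3 + 1)*5 = 4*5 = 20)
g(-261)/W(-169) = -261/20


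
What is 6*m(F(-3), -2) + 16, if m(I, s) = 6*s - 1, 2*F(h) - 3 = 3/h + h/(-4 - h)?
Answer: -62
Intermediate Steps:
F(h) = 3/2 + 3/(2*h) + h/(2*(-4 - h)) (F(h) = 3/2 + (3/h + h/(-4 - h))/2 = 3/2 + (3/(2*h) + h/(2*(-4 - h))) = 3/2 + 3/(2*h) + h/(2*(-4 - h)))
m(I, s) = -1 + 6*s
6*m(F(-3), -2) + 16 = 6*(-1 + 6*(-2)) + 16 = 6*(-1 - 12) + 16 = 6*(-13) + 16 = -78 + 16 = -62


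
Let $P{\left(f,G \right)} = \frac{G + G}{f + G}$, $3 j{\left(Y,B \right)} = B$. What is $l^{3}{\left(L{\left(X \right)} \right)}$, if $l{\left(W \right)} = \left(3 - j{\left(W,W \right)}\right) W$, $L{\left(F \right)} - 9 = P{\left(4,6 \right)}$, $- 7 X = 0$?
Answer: $- \frac{1061208}{15625} \approx -67.917$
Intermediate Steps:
$X = 0$ ($X = \left(- \frac{1}{7}\right) 0 = 0$)
$j{\left(Y,B \right)} = \frac{B}{3}$
$P{\left(f,G \right)} = \frac{2 G}{G + f}$
$L{\left(F \right)} = \frac{51}{5}$ ($L{\left(F \right)} = 9 + 2 \cdot 6 \frac{1}{6 + 4} = 9 + 2 \cdot 6 \cdot \frac{1}{10} = 9 + \frac{6}{5} = \frac{51}{5}$)
$l{\left(W \right)} = W \left(3 - \frac{W}{3}\right)$ ($l{\left(W \right)} = \left(3 - \frac{W}{3}\right) W = W \left(3 - \frac{W}{3}\right)$)
$l^{3}{\left(L{\left(X \right)} \right)} = \left(\frac{1}{3} \cdot \frac{51}{5} \left(9 - \frac{51}{5}\right)\right)^{3} = \left(\frac{1}{3} \cdot \frac{51}{5} \left(- \frac{6}{5}\right)\right)^{3} = \left(- \frac{102}{25}\right)^{3} = - \frac{1061208}{15625}$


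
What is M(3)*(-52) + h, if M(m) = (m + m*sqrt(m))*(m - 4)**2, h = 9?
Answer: -147 - 156*sqrt(3) ≈ -417.20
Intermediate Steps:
M(m) = (-4 + m)**2*(m + m**(3/2)) (M(m) = (m + m**(3/2))*(-4 + m)**2 = (-4 + m)**2*(m + m**(3/2)))
M(3)*(-52) + h = ((-4 + 3)**2*(3 + 3**(3/2)))*(-52) + 9 = ((-1)**2*(3 + 3*sqrt(3)))*(-52) + 9 = (1*(3 + 3*sqrt(3)))*(-52) + 9 = (3 + 3*sqrt(3))*(-52) + 9 = (-156 - 156*sqrt(3)) + 9 = -147 - 156*sqrt(3)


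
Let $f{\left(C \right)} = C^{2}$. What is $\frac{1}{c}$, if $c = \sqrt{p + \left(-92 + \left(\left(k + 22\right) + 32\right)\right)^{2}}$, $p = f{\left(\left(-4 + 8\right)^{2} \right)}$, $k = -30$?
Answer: $\frac{\sqrt{305}}{1220} \approx 0.014315$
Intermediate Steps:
$p = 256$ ($p = \left(\left(-4 + 8\right)^{2}\right)^{2} = \left(4^{2}\right)^{2} = 16^{2} = 256$)
$c = 4 \sqrt{305}$ ($c = \sqrt{256 + \left(-92 + \left(\left(-30 + 22\right) + 32\right)\right)^{2}} = \sqrt{256 + \left(-92 + \left(-8 + 32\right)\right)^{2}} = \sqrt{256 + \left(-92 + 24\right)^{2}} = \sqrt{256 + \left(-68\right)^{2}} = \sqrt{256 + 4624} = \sqrt{4880} = 4 \sqrt{305} \approx 69.857$)
$\frac{1}{c} = \frac{1}{4 \sqrt{305}} = \frac{\sqrt{305}}{1220}$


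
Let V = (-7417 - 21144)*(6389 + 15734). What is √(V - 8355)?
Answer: I*√631863358 ≈ 25137.0*I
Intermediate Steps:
V = -631855003 (V = -28561*22123 = -631855003)
√(V - 8355) = √(-631855003 - 8355) = √(-631863358) = I*√631863358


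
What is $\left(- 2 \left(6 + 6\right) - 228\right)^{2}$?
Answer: $63504$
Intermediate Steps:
$\left(- 2 \left(6 + 6\right) - 228\right)^{2} = \left(\left(-2\right) 12 - 228\right)^{2} = \left(-24 - 228\right)^{2} = \left(-252\right)^{2} = 63504$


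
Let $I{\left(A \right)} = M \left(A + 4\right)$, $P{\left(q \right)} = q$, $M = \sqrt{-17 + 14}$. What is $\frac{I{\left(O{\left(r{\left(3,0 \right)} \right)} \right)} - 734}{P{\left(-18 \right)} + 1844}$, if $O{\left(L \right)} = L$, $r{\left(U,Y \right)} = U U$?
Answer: $- \frac{367}{913} + \frac{13 i \sqrt{3}}{1826} \approx -0.40197 + 0.012331 i$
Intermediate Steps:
$M = i \sqrt{3}$ ($M = \sqrt{-3} = i \sqrt{3} \approx 1.732 i$)
$r{\left(U,Y \right)} = U^{2}$
$I{\left(A \right)} = i \sqrt{3} \left(4 + A\right)$ ($I{\left(A \right)} = i \sqrt{3} \left(A + 4\right) = i \sqrt{3} \left(4 + A\right)$)
$\frac{I{\left(O{\left(r{\left(3,0 \right)} \right)} \right)} - 734}{P{\left(-18 \right)} + 1844} = \frac{i \sqrt{3} \left(4 + 3^{2}\right) - 734}{-18 + 1844} = \frac{i \sqrt{3} \left(4 + 9\right) - 734}{1826} = \left(i \sqrt{3} \cdot 13 - 734\right) \frac{1}{1826} = \left(13 i \sqrt{3} - 734\right) \frac{1}{1826} = \left(-734 + 13 i \sqrt{3}\right) \frac{1}{1826} = - \frac{367}{913} + \frac{13 i \sqrt{3}}{1826}$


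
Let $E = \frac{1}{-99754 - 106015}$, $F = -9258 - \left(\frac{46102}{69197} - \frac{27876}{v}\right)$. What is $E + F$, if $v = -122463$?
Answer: $- \frac{5381581962400986565}{581233788261753} \approx -9258.9$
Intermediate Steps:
$F = - \frac{26153511751412}{2824690737}$ ($F = -9258 - \left(\frac{46102}{69197} - \frac{27876}{-122463}\right) = -9258 - \left(46102 \cdot \frac{1}{69197} - - \frac{9292}{40821}\right) = -9258 - \left(\frac{46102}{69197} + \frac{9292}{40821}\right) = -9258 - \frac{2524908266}{2824690737} = - \frac{26153511751412}{2824690737} \approx -9258.9$)
$E = - \frac{1}{205769}$ ($E = \frac{1}{-205769} = - \frac{1}{205769} \approx -4.8598 \cdot 10^{-6}$)
$E + F = - \frac{1}{205769} - \frac{26153511751412}{2824690737} = - \frac{5381581962400986565}{581233788261753}$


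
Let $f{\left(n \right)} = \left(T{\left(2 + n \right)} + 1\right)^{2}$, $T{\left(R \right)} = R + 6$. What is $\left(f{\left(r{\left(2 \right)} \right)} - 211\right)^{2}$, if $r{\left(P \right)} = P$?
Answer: $8100$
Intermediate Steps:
$T{\left(R \right)} = 6 + R$
$f{\left(n \right)} = \left(9 + n\right)^{2}$ ($f{\left(n \right)} = \left(\left(6 + \left(2 + n\right)\right) + 1\right)^{2} = \left(\left(8 + n\right) + 1\right)^{2} = \left(9 + n\right)^{2}$)
$\left(f{\left(r{\left(2 \right)} \right)} - 211\right)^{2} = \left(\left(9 + 2\right)^{2} - 211\right)^{2} = \left(11^{2} - 211\right)^{2} = \left(121 - 211\right)^{2} = \left(-90\right)^{2} = 8100$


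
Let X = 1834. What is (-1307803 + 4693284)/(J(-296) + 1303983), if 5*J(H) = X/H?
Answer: 2505255940/964946503 ≈ 2.5963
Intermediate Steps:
J(H) = 1834/(5*H) (J(H) = (1834/H)/5 = 1834/(5*H))
(-1307803 + 4693284)/(J(-296) + 1303983) = (-1307803 + 4693284)/((1834/5)/(-296) + 1303983) = 3385481/((1834/5)*(-1/296) + 1303983) = 3385481/(-917/740 + 1303983) = 3385481/(964946503/740) = 3385481*(740/964946503) = 2505255940/964946503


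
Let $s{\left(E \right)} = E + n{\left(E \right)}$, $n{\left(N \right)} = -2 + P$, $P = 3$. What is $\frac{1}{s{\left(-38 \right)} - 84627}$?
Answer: $- \frac{1}{84664} \approx -1.1811 \cdot 10^{-5}$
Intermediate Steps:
$n{\left(N \right)} = 1$ ($n{\left(N \right)} = -2 + 3 = 1$)
$s{\left(E \right)} = 1 + E$ ($s{\left(E \right)} = E + 1 = 1 + E$)
$\frac{1}{s{\left(-38 \right)} - 84627} = \frac{1}{\left(1 - 38\right) - 84627} = \frac{1}{-37 - 84627} = \frac{1}{-84664} = - \frac{1}{84664}$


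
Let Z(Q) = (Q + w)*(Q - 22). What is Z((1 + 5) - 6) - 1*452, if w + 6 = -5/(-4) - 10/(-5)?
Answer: -783/2 ≈ -391.50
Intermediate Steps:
w = -11/4 (w = -6 + (-5/(-4) - 10/(-5)) = -6 + (-5*(-¼) - 10*(-⅕)) = -6 + (5/4 + 2) = -6 + 13/4 = -11/4 ≈ -2.7500)
Z(Q) = (-22 + Q)*(-11/4 + Q) (Z(Q) = (Q - 11/4)*(Q - 22) = (-11/4 + Q)*(-22 + Q) = (-22 + Q)*(-11/4 + Q))
Z((1 + 5) - 6) - 1*452 = (121/2 + ((1 + 5) - 6)² - 99*((1 + 5) - 6)/4) - 1*452 = (121/2 + (6 - 6)² - 99*(6 - 6)/4) - 452 = (121/2 + 0² - 99/4*0) - 452 = (121/2 + 0 + 0) - 452 = 121/2 - 452 = -783/2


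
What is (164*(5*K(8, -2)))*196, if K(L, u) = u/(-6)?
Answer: 160720/3 ≈ 53573.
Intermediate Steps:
K(L, u) = -u/6 (K(L, u) = u*(-1/6) = -u/6)
(164*(5*K(8, -2)))*196 = (164*(5*(-1/6*(-2))))*196 = (164*(5*(1/3)))*196 = (164*(5/3))*196 = (820/3)*196 = 160720/3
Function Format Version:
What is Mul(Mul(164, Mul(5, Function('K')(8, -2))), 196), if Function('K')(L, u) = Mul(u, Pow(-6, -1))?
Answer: Rational(160720, 3) ≈ 53573.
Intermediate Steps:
Function('K')(L, u) = Mul(Rational(-1, 6), u) (Function('K')(L, u) = Mul(u, Rational(-1, 6)) = Mul(Rational(-1, 6), u))
Mul(Mul(164, Mul(5, Function('K')(8, -2))), 196) = Mul(Mul(164, Mul(5, Mul(Rational(-1, 6), -2))), 196) = Mul(Mul(164, Mul(5, Rational(1, 3))), 196) = Mul(Mul(164, Rational(5, 3)), 196) = Mul(Rational(820, 3), 196) = Rational(160720, 3)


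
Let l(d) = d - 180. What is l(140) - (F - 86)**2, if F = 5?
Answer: -6601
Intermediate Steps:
l(d) = -180 + d
l(140) - (F - 86)**2 = (-180 + 140) - (5 - 86)**2 = -40 - 1*(-81)**2 = -40 - 1*6561 = -40 - 6561 = -6601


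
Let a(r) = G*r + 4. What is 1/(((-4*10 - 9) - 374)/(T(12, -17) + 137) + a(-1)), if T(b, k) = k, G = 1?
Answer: -40/21 ≈ -1.9048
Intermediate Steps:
a(r) = 4 + r (a(r) = 1*r + 4 = r + 4 = 4 + r)
1/(((-4*10 - 9) - 374)/(T(12, -17) + 137) + a(-1)) = 1/(((-4*10 - 9) - 374)/(-17 + 137) + (4 - 1)) = 1/(((-40 - 9) - 374)/120 + 3) = 1/((-49 - 374)*(1/120) + 3) = 1/(-423*1/120 + 3) = 1/(-141/40 + 3) = 1/(-21/40) = -40/21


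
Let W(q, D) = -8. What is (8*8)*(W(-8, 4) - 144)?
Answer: -9728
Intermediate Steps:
(8*8)*(W(-8, 4) - 144) = (8*8)*(-8 - 144) = 64*(-152) = -9728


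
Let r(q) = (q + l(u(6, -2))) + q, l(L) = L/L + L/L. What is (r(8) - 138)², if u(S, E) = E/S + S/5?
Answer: 14400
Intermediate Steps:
u(S, E) = S/5 + E/S (u(S, E) = E/S + S*(⅕) = E/S + S/5 = S/5 + E/S)
l(L) = 2 (l(L) = 1 + 1 = 2)
r(q) = 2 + 2*q (r(q) = (q + 2) + q = (2 + q) + q = 2 + 2*q)
(r(8) - 138)² = ((2 + 2*8) - 138)² = ((2 + 16) - 138)² = (18 - 138)² = (-120)² = 14400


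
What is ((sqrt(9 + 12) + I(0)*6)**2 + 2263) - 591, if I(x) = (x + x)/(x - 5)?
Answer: 1693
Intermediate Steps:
I(x) = 2*x/(-5 + x) (I(x) = (2*x)/(-5 + x) = 2*x/(-5 + x))
((sqrt(9 + 12) + I(0)*6)**2 + 2263) - 591 = ((sqrt(9 + 12) + (2*0/(-5 + 0))*6)**2 + 2263) - 591 = ((sqrt(21) + (2*0/(-5))*6)**2 + 2263) - 591 = ((sqrt(21) + (2*0*(-1/5))*6)**2 + 2263) - 591 = ((sqrt(21) + 0*6)**2 + 2263) - 591 = ((sqrt(21) + 0)**2 + 2263) - 591 = ((sqrt(21))**2 + 2263) - 591 = (21 + 2263) - 591 = 2284 - 591 = 1693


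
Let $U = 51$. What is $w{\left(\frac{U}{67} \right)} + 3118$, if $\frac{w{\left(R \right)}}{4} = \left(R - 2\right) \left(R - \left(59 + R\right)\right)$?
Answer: $\frac{228494}{67} \approx 3410.4$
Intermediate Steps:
$w{\left(R \right)} = 472 - 236 R$ ($w{\left(R \right)} = 4 \left(R - 2\right) \left(R - \left(59 + R\right)\right) = 4 \left(-2 + R\right) \left(-59\right) = 4 \left(118 - 59 R\right) = 472 - 236 R$)
$w{\left(\frac{U}{67} \right)} + 3118 = \left(472 - 236 \cdot \frac{51}{67}\right) + 3118 = \left(472 - 236 \cdot 51 \cdot \frac{1}{67}\right) + 3118 = \left(472 - \frac{12036}{67}\right) + 3118 = \frac{19588}{67} + 3118 = \frac{228494}{67}$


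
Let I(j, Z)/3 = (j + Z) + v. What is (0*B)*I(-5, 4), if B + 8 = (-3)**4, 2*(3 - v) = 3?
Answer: 0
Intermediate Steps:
v = 3/2 (v = 3 - 1/2*3 = 3 - 3/2 = 3/2 ≈ 1.5000)
B = 73 (B = -8 + (-3)**4 = -8 + 81 = 73)
I(j, Z) = 9/2 + 3*Z + 3*j (I(j, Z) = 3*((j + Z) + 3/2) = 3*((Z + j) + 3/2) = 3*(3/2 + Z + j) = 9/2 + 3*Z + 3*j)
(0*B)*I(-5, 4) = (0*73)*(9/2 + 3*4 + 3*(-5)) = 0*(9/2 + 12 - 15) = 0*(3/2) = 0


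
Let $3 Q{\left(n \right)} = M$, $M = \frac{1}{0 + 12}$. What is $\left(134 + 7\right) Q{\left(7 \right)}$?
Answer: $\frac{47}{12} \approx 3.9167$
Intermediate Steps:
$M = \frac{1}{12} \approx 0.083333$
$Q{\left(n \right)} = \frac{1}{36}$ ($Q{\left(n \right)} = \frac{1}{3} \cdot \frac{1}{12} = \frac{1}{36}$)
$\left(134 + 7\right) Q{\left(7 \right)} = \left(134 + 7\right) \frac{1}{36} = 141 \cdot \frac{1}{36} = \frac{47}{12}$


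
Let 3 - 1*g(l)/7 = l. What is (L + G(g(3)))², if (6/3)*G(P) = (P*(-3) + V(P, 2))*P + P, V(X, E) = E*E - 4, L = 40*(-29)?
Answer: 1345600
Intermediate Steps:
g(l) = 21 - 7*l
L = -1160
V(X, E) = -4 + E² (V(X, E) = E² - 4 = -4 + E²)
G(P) = P/2 - 3*P²/2 (G(P) = ((P*(-3) + (-4 + 2²))*P + P)/2 = ((-3*P + (-4 + 4))*P + P)/2 = ((-3*P + 0)*P + P)/2 = ((-3*P)*P + P)/2 = (-3*P² + P)/2 = (P - 3*P²)/2 = P/2 - 3*P²/2)
(L + G(g(3)))² = (-1160 + (21 - 7*3)*(1 - 3*(21 - 7*3))/2)² = (-1160 + (21 - 21)*(1 - 3*(21 - 21))/2)² = (-1160 + (½)*0*(1 - 3*0))² = (-1160 + (½)*0*(1 + 0))² = (-1160 + (½)*0*1)² = (-1160 + 0)² = (-1160)² = 1345600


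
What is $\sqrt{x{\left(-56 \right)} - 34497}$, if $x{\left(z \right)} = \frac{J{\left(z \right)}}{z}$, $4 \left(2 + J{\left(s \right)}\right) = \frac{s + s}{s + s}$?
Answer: $\frac{i \sqrt{2207806}}{8} \approx 185.73 i$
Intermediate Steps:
$J{\left(s \right)} = - \frac{7}{4}$ ($J{\left(s \right)} = -2 + \frac{\left(s + s\right) \frac{1}{s + s}}{4} = -2 + \frac{2 s \frac{1}{2 s}}{4} = -2 + \frac{1}{4} \cdot 1 = -2 + \frac{1}{4} = - \frac{7}{4}$)
$x{\left(z \right)} = - \frac{7}{4 z}$
$\sqrt{x{\left(-56 \right)} - 34497} = \sqrt{- \frac{7}{4 \left(-56\right)} - 34497} = \sqrt{\left(- \frac{7}{4}\right) \left(- \frac{1}{56}\right) - 34497} = \sqrt{\frac{1}{32} - 34497} = \sqrt{- \frac{1103903}{32}} = \frac{i \sqrt{2207806}}{8}$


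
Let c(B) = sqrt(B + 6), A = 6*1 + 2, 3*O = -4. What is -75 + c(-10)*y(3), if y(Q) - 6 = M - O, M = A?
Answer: -75 + 92*I/3 ≈ -75.0 + 30.667*I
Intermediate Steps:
O = -4/3 (O = (1/3)*(-4) = -4/3 ≈ -1.3333)
A = 8 (A = 6 + 2 = 8)
M = 8
y(Q) = 46/3 (y(Q) = 6 + (8 - 1*(-4/3)) = 6 + (8 + 4/3) = 6 + 28/3 = 46/3)
c(B) = sqrt(6 + B)
-75 + c(-10)*y(3) = -75 + sqrt(6 - 10)*(46/3) = -75 + sqrt(-4)*(46/3) = -75 + (2*I)*(46/3) = -75 + 92*I/3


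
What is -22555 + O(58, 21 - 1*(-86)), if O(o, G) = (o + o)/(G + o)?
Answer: -3721459/165 ≈ -22554.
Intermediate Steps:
O(o, G) = 2*o/(G + o) (O(o, G) = (2*o)/(G + o) = 2*o/(G + o))
-22555 + O(58, 21 - 1*(-86)) = -22555 + 2*58/((21 - 1*(-86)) + 58) = -22555 + 2*58/((21 + 86) + 58) = -22555 + 2*58/(107 + 58) = -22555 + 2*58/165 = -22555 + 2*58*(1/165) = -22555 + 116/165 = -3721459/165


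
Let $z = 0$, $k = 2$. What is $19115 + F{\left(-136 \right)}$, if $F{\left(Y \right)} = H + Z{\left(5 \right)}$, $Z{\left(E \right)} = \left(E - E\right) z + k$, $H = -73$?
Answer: $19044$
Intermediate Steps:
$Z{\left(E \right)} = 2$ ($Z{\left(E \right)} = \left(E - E\right) 0 + 2 = 0 \cdot 0 + 2 = 0 + 2 = 2$)
$F{\left(Y \right)} = -71$ ($F{\left(Y \right)} = -73 + 2 = -71$)
$19115 + F{\left(-136 \right)} = 19115 - 71 = 19044$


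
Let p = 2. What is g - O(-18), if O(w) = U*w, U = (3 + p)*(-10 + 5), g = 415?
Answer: -35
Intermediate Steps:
U = -25 (U = (3 + 2)*(-10 + 5) = 5*(-5) = -25)
O(w) = -25*w
g - O(-18) = 415 - (-25)*(-18) = 415 - 1*450 = 415 - 450 = -35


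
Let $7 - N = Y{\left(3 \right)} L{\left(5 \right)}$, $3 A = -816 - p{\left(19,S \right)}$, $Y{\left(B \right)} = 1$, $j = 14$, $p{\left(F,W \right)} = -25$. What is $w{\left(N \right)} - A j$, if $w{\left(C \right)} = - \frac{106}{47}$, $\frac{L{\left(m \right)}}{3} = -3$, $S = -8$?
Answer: $\frac{520160}{141} \approx 3689.1$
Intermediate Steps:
$A = - \frac{791}{3}$ ($A = \frac{-816 - -25}{3} = \frac{-816 + 25}{3} = \frac{1}{3} \left(-791\right) = - \frac{791}{3} \approx -263.67$)
$L{\left(m \right)} = -9$ ($L{\left(m \right)} = 3 \left(-3\right) = -9$)
$N = 16$ ($N = 7 - 1 \left(-9\right) = 7 - -9 = 7 + 9 = 16$)
$w{\left(C \right)} = - \frac{106}{47}$ ($w{\left(C \right)} = \left(-106\right) \frac{1}{47} = - \frac{106}{47}$)
$w{\left(N \right)} - A j = - \frac{106}{47} - \left(- \frac{791}{3}\right) 14 = - \frac{106}{47} - - \frac{11074}{3} = - \frac{106}{47} + \frac{11074}{3} = \frac{520160}{141}$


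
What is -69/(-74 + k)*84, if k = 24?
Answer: 2898/25 ≈ 115.92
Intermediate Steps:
-69/(-74 + k)*84 = -69/(-74 + 24)*84 = -69/(-50)*84 = -69*(-1/50)*84 = (69/50)*84 = 2898/25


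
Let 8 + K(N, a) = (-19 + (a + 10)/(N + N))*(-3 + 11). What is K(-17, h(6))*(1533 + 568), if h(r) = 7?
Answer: -344564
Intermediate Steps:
K(N, a) = -160 + 4*(10 + a)/N (K(N, a) = -8 + (-19 + (a + 10)/(N + N))*(-3 + 11) = -8 + (-19 + (10 + a)/((2*N)))*8 = -8 + (-19 + (10 + a)*(1/(2*N)))*8 = -8 + (-19 + (10 + a)/(2*N))*8 = -8 + (-152 + 4*(10 + a)/N) = -160 + 4*(10 + a)/N)
K(-17, h(6))*(1533 + 568) = (4*(10 + 7 - 40*(-17))/(-17))*(1533 + 568) = (4*(-1/17)*(10 + 7 + 680))*2101 = (4*(-1/17)*697)*2101 = -164*2101 = -344564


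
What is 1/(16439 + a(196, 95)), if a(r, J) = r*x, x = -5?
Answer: 1/15459 ≈ 6.4687e-5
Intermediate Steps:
a(r, J) = -5*r (a(r, J) = r*(-5) = -5*r)
1/(16439 + a(196, 95)) = 1/(16439 - 5*196) = 1/(16439 - 980) = 1/15459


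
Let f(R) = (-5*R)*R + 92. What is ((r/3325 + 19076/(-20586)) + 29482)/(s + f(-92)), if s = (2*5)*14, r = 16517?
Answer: -1009136897081/1440429181800 ≈ -0.70058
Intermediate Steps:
f(R) = 92 - 5*R**2 (f(R) = -5*R**2 + 92 = 92 - 5*R**2)
s = 140 (s = 10*14 = 140)
((r/3325 + 19076/(-20586)) + 29482)/(s + f(-92)) = ((16517/3325 + 19076/(-20586)) + 29482)/(140 + (92 - 5*(-92)**2)) = ((16517*(1/3325) + 19076*(-1/20586)) + 29482)/(140 + (92 - 5*8464)) = ((16517/3325 - 9538/10293) + 29482)/(140 + (92 - 42320)) = (138295631/34224225 + 29482)/(140 - 42228) = (1009136897081/34224225)/(-42088) = (1009136897081/34224225)*(-1/42088) = -1009136897081/1440429181800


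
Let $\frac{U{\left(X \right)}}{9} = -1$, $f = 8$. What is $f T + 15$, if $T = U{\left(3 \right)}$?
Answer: $-57$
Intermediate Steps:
$U{\left(X \right)} = -9$ ($U{\left(X \right)} = 9 \left(-1\right) = -9$)
$T = -9$
$f T + 15 = 8 \left(-9\right) + 15 = -72 + 15 = -57$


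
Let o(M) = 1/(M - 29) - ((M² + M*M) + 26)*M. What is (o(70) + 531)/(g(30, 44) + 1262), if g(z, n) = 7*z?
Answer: -880589/1886 ≈ -466.91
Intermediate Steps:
o(M) = 1/(-29 + M) - M*(26 + 2*M²) (o(M) = 1/(-29 + M) - ((M² + M²) + 26)*M = 1/(-29 + M) - (2*M² + 26)*M = 1/(-29 + M) - (26 + 2*M²)*M = 1/(-29 + M) - M*(26 + 2*M²))
(o(70) + 531)/(g(30, 44) + 1262) = ((1 - 26*70² - 2*70⁴ + 58*70³ + 754*70)/(-29 + 70) + 531)/(7*30 + 1262) = ((1 - 26*4900 - 2*24010000 + 58*343000 + 52780)/41 + 531)/(210 + 1262) = ((1 - 127400 - 48020000 + 19894000 + 52780)/41 + 531)/1472 = ((1/41)*(-28200619) + 531)*(1/1472) = (-28200619/41 + 531)*(1/1472) = -28178848/41*1/1472 = -880589/1886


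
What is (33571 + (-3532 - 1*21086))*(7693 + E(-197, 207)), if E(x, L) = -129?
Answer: 67720492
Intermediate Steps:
(33571 + (-3532 - 1*21086))*(7693 + E(-197, 207)) = (33571 + (-3532 - 1*21086))*(7693 - 129) = (33571 + (-3532 - 21086))*7564 = (33571 - 24618)*7564 = 8953*7564 = 67720492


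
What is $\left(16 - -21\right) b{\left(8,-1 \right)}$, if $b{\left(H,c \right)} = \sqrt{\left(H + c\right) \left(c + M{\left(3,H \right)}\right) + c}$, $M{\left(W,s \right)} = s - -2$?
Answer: $37 \sqrt{62} \approx 291.34$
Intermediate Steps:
$M{\left(W,s \right)} = 2 + s$ ($M{\left(W,s \right)} = s + 2 = 2 + s$)
$b{\left(H,c \right)} = \sqrt{c + \left(H + c\right) \left(2 + H + c\right)}$ ($b{\left(H,c \right)} = \sqrt{\left(H + c\right) \left(c + \left(2 + H\right)\right) + c} = \sqrt{\left(H + c\right) \left(2 + H + c\right) + c} = \sqrt{c + \left(H + c\right) \left(2 + H + c\right)}$)
$\left(16 - -21\right) b{\left(8,-1 \right)} = \left(16 - -21\right) \sqrt{-1 + \left(-1\right)^{2} + 8 \left(-1\right) + 8 \left(2 + 8\right) - \left(2 + 8\right)} = \left(16 + \left(-28 + 49\right)\right) \sqrt{-1 + 1 - 8 + 8 \cdot 10 - 10} = \left(16 + 21\right) \sqrt{-1 + 1 - 8 + 80 - 10} = 37 \sqrt{62}$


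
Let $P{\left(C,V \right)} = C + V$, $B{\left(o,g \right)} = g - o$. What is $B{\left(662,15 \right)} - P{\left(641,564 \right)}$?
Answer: $-1852$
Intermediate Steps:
$B{\left(662,15 \right)} - P{\left(641,564 \right)} = \left(15 - 662\right) - \left(641 + 564\right) = \left(15 - 662\right) - 1205 = -647 - 1205 = -1852$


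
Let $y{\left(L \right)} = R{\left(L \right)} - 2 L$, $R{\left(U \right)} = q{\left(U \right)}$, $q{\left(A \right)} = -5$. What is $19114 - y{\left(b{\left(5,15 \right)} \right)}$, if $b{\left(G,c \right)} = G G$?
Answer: $19169$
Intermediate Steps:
$b{\left(G,c \right)} = G^{2}$
$R{\left(U \right)} = -5$
$y{\left(L \right)} = -5 - 2 L$
$19114 - y{\left(b{\left(5,15 \right)} \right)} = 19114 - \left(-5 - 2 \cdot 5^{2}\right) = 19114 - \left(-5 - 50\right) = 19114 - -55 = 19114 + 55 = 19169$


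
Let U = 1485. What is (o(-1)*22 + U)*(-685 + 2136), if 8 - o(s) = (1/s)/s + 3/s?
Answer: 2473955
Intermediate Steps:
o(s) = 8 - 1/s**2 - 3/s (o(s) = 8 - ((1/s)/s + 3/s) = 8 - (1/(s*s) + 3/s) = 8 - (s**(-2) + 3/s) = 8 + (-1/s**2 - 3/s) = 8 - 1/s**2 - 3/s)
(o(-1)*22 + U)*(-685 + 2136) = ((8 - 1/(-1)**2 - 3/(-1))*22 + 1485)*(-685 + 2136) = ((8 - 1*1 - 3*(-1))*22 + 1485)*1451 = ((8 - 1 + 3)*22 + 1485)*1451 = (10*22 + 1485)*1451 = (220 + 1485)*1451 = 1705*1451 = 2473955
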